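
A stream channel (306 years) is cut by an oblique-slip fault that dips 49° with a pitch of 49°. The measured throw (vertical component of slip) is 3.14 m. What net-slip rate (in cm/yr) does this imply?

1.80 cm/yr

dip-slip = throw / sin(dip) = 3.14 / sin(49°) = 4.161 m
net slip = dip-slip / sin(rake) = 4.161 / sin(49°) = 5.513 m
rate = 5.513 m / 306 years = 0.0180 m/yr = 1.80 cm/yr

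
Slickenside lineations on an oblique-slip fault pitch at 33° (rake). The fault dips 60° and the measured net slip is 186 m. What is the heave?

dip-slip = net slip × sin(rake) = 186 m × sin(33°) = 101.3 m
heave = dip-slip × cos(dip) = 101.3 × cos(60°) = 50.7 m

50.7 m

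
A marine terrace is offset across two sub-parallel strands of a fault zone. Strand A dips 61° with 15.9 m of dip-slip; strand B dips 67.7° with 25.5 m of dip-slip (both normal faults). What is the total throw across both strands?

throw_A = 15.9 × sin(61°) = 13.91 m
throw_B = 25.5 × sin(67.7°) = 23.59 m
total = 13.91 + 23.59 = 37.5 m

37.5 m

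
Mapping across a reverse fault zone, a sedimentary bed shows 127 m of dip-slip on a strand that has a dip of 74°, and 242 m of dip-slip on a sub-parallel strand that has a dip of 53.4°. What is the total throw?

316 m

throw_A = 127 × sin(74°) = 122.1 m
throw_B = 242 × sin(53.4°) = 194.3 m
total = 122.1 + 194.3 = 316 m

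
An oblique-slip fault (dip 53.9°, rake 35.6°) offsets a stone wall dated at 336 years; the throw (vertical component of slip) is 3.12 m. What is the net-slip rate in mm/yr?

dip-slip = throw / sin(dip) = 3.12 / sin(53.9°) = 3.861 m
net slip = dip-slip / sin(rake) = 3.861 / sin(35.6°) = 6.633 m
rate = 6.633 m / 336 years = 0.0197 m/yr = 19.7 mm/yr

19.7 mm/yr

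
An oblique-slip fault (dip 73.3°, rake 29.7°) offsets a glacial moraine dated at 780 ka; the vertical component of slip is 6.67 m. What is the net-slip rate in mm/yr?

0.0180 mm/yr

dip-slip = throw / sin(dip) = 6.67 / sin(73.3°) = 6.964 m
net slip = dip-slip / sin(rake) = 6.964 / sin(29.7°) = 14.06 m
rate = 14.06 m / 780 ka = 0.0000180 m/yr = 0.0180 mm/yr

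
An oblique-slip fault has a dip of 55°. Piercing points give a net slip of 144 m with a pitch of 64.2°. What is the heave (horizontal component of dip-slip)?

dip-slip = net slip × sin(rake) = 144 m × sin(64.2°) = 129.6 m
heave = dip-slip × cos(dip) = 129.6 × cos(55°) = 74.4 m

74.4 m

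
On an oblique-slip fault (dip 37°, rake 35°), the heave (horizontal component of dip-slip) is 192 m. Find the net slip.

419 m

dip-slip = heave / cos(dip) = 192 / cos(37°) = 240.4 m
net slip = dip-slip / sin(rake) = 240.4 / sin(35°) = 419 m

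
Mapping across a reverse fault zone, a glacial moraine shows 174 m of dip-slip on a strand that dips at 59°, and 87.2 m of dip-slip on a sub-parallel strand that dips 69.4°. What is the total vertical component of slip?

231 m

throw_A = 174 × sin(59°) = 149.1 m
throw_B = 87.2 × sin(69.4°) = 81.62 m
total = 149.1 + 81.62 = 231 m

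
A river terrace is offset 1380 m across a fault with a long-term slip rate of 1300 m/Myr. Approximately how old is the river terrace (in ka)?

age = offset / rate = 1380 m / (1300 m/Myr) = 1.06e+06 yr = 1060 ka

1060 ka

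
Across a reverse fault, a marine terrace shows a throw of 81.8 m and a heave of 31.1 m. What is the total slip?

87.5 m

net slip = √(throw² + heave²) = √(81.8² + 31.1²) = 87.5 m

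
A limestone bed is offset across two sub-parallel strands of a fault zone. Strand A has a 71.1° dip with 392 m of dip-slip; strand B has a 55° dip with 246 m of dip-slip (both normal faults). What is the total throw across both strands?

572 m

throw_A = 392 × sin(71.1°) = 370.9 m
throw_B = 246 × sin(55°) = 201.5 m
total = 370.9 + 201.5 = 572 m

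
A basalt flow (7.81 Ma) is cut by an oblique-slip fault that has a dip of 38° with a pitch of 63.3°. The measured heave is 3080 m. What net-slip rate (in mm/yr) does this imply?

0.560 mm/yr

dip-slip = heave / cos(dip) = 3080 / cos(38°) = 3909 m
net slip = dip-slip / sin(rake) = 3909 / sin(63.3°) = 4375 m
rate = 4375 m / 7.81 Ma = 0.000560 m/yr = 0.560 mm/yr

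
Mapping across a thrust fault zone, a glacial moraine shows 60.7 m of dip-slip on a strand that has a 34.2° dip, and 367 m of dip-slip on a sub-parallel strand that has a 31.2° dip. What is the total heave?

364 m

heave_A = 60.7 × cos(34.2°) = 50.20 m
heave_B = 367 × cos(31.2°) = 313.9 m
total = 50.20 + 313.9 = 364 m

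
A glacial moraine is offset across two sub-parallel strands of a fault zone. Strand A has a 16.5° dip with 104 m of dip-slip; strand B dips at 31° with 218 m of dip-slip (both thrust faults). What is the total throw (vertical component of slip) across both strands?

142 m

throw_A = 104 × sin(16.5°) = 29.54 m
throw_B = 218 × sin(31°) = 112.3 m
total = 29.54 + 112.3 = 142 m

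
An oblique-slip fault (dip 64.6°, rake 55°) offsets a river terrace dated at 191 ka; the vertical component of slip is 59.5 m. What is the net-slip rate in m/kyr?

0.421 m/kyr

dip-slip = throw / sin(dip) = 59.5 / sin(64.6°) = 65.87 m
net slip = dip-slip / sin(rake) = 65.87 / sin(55°) = 80.41 m
rate = 80.41 m / 191 ka = 0.000421 m/yr = 0.421 m/kyr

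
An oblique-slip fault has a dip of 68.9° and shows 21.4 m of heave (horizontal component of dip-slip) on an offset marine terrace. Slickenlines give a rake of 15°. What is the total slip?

dip-slip = heave / cos(dip) = 21.4 / cos(68.9°) = 59.44 m
net slip = dip-slip / sin(rake) = 59.44 / sin(15°) = 230 m

230 m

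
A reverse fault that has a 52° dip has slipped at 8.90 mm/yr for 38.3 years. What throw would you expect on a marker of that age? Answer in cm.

26.9 cm

dip-slip = rate × time = 8.90 mm/yr × 38.3 years = 0.3409 m
throw = dip-slip × sin(dip) = 0.3409 × sin(52°) = 0.269 m = 26.9 cm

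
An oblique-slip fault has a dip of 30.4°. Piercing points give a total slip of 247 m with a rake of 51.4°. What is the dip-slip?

193 m

dip-slip = net slip × sin(rake) = 247 m × sin(51.4°) = 193 m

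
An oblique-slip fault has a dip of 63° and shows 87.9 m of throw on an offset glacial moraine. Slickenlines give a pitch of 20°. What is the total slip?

288 m

dip-slip = throw / sin(dip) = 87.9 / sin(63°) = 98.65 m
net slip = dip-slip / sin(rake) = 98.65 / sin(20°) = 288 m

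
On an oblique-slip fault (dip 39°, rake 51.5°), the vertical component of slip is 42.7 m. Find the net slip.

dip-slip = throw / sin(dip) = 42.7 / sin(39°) = 67.85 m
net slip = dip-slip / sin(rake) = 67.85 / sin(51.5°) = 86.7 m

86.7 m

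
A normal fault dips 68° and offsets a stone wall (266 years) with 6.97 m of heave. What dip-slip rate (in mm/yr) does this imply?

69.9 mm/yr

dip-slip = heave / cos(dip) = 6.97 m / cos(68°) = 18.61 m
rate = 18.61 m / 266 years = 0.0699 m/yr = 69.9 mm/yr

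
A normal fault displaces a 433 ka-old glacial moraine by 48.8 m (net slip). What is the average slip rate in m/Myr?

rate = 48.8 m / 433 ka = 0.000113 m/yr = 113 m/Myr

113 m/Myr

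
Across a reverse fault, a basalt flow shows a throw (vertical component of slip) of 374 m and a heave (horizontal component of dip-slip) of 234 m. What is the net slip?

441 m

net slip = √(throw² + heave²) = √(374² + 234²) = 441 m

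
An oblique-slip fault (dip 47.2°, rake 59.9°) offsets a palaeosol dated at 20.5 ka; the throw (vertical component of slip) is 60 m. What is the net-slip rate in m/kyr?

dip-slip = throw / sin(dip) = 60 / sin(47.2°) = 81.77 m
net slip = dip-slip / sin(rake) = 81.77 / sin(59.9°) = 94.52 m
rate = 94.52 m / 20.5 ka = 0.00461 m/yr = 4.61 m/kyr

4.61 m/kyr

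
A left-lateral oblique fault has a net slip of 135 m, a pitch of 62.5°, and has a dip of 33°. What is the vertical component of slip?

65.2 m

dip-slip = net slip × sin(rake) = 135 m × sin(62.5°) = 119.7 m
throw = dip-slip × sin(dip) = 119.7 × sin(33°) = 65.2 m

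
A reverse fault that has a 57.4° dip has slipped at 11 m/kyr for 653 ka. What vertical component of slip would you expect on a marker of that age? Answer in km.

dip-slip = rate × time = 11 m/kyr × 653 ka = 7183 m
throw = dip-slip × sin(dip) = 7183 × sin(57.4°) = 6050 m = 6.05 km

6.05 km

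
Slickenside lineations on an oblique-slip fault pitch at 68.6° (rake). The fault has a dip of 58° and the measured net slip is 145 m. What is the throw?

114 m

dip-slip = net slip × sin(rake) = 145 m × sin(68.6°) = 135 m
throw = dip-slip × sin(dip) = 135 × sin(58°) = 114 m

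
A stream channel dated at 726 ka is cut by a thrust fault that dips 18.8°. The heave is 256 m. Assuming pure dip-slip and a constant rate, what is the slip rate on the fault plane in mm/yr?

0.372 mm/yr

dip-slip = heave / cos(dip) = 256 m / cos(18.8°) = 270.4 m
rate = 270.4 m / 726 ka = 0.000372 m/yr = 0.372 mm/yr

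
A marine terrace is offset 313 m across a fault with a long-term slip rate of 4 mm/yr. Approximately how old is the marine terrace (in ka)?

age = offset / rate = 313 m / (4 mm/yr) = 78200 yr = 78.2 ka

78.2 ka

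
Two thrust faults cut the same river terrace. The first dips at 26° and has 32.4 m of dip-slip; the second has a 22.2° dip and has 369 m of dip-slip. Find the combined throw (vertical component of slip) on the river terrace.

throw_A = 32.4 × sin(26°) = 14.20 m
throw_B = 369 × sin(22.2°) = 139.4 m
total = 14.20 + 139.4 = 154 m

154 m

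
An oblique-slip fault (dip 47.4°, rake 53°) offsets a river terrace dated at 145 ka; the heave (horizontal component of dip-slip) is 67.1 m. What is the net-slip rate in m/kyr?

0.856 m/kyr

dip-slip = heave / cos(dip) = 67.1 / cos(47.4°) = 99.13 m
net slip = dip-slip / sin(rake) = 99.13 / sin(53°) = 124.1 m
rate = 124.1 m / 145 ka = 0.000856 m/yr = 0.856 m/kyr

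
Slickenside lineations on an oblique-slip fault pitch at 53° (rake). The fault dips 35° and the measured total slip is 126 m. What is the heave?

82.4 m

dip-slip = net slip × sin(rake) = 126 m × sin(53°) = 100.6 m
heave = dip-slip × cos(dip) = 100.6 × cos(35°) = 82.4 m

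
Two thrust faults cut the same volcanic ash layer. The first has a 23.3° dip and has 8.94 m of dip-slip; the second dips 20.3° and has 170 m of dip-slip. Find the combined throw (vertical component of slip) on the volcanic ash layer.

throw_A = 8.94 × sin(23.3°) = 3.536 m
throw_B = 170 × sin(20.3°) = 58.98 m
total = 3.536 + 58.98 = 62.5 m

62.5 m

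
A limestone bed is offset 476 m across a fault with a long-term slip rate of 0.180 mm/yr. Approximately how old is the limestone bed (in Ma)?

2.64 Ma

age = offset / rate = 476 m / (0.180 mm/yr) = 2.64e+06 yr = 2.64 Ma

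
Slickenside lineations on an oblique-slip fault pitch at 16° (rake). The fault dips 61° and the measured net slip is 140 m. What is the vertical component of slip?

dip-slip = net slip × sin(rake) = 140 m × sin(16°) = 38.59 m
throw = dip-slip × sin(dip) = 38.59 × sin(61°) = 33.8 m

33.8 m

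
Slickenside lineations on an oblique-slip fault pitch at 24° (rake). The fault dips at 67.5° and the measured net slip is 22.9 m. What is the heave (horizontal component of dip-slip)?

3.56 m

dip-slip = net slip × sin(rake) = 22.9 m × sin(24°) = 9.314 m
heave = dip-slip × cos(dip) = 9.314 × cos(67.5°) = 3.56 m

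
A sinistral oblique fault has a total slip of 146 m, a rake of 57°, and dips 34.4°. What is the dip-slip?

122 m

dip-slip = net slip × sin(rake) = 146 m × sin(57°) = 122 m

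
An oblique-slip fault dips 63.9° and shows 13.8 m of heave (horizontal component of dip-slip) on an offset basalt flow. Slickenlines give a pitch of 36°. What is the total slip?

53.4 m

dip-slip = heave / cos(dip) = 13.8 / cos(63.9°) = 31.37 m
net slip = dip-slip / sin(rake) = 31.37 / sin(36°) = 53.4 m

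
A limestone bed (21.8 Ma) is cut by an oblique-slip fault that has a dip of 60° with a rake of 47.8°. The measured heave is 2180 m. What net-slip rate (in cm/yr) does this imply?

dip-slip = heave / cos(dip) = 2180 / cos(60°) = 4360 m
net slip = dip-slip / sin(rake) = 4360 / sin(47.8°) = 5885 m
rate = 5885 m / 21.8 Ma = 0.000270 m/yr = 0.0270 cm/yr

0.0270 cm/yr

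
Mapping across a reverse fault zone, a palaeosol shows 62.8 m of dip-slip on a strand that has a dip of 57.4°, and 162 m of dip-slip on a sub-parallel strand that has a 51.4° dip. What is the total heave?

heave_A = 62.8 × cos(57.4°) = 33.83 m
heave_B = 162 × cos(51.4°) = 101.1 m
total = 33.83 + 101.1 = 135 m

135 m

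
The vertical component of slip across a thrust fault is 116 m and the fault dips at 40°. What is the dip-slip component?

180 m

dip-slip = throw / sin(dip) = 116 / sin(40°) = 180 m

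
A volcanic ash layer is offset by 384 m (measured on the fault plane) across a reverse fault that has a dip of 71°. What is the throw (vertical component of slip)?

throw = dip-slip × sin(dip) = 384 m × sin(71°) = 363 m

363 m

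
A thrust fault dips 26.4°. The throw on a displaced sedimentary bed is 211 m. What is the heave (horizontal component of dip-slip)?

heave = throw / tan(dip) = 211 / tan(26.4°) = 425 m

425 m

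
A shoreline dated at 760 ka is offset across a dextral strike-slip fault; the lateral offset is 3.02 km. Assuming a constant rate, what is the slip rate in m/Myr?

rate = 3.02 km / 760 ka = 0.00397 m/yr = 3970 m/Myr

3970 m/Myr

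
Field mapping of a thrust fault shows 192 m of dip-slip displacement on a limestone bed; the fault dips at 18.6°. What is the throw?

61.2 m

throw = dip-slip × sin(dip) = 192 m × sin(18.6°) = 61.2 m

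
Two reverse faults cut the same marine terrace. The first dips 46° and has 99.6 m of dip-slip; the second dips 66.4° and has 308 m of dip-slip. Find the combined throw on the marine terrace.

354 m

throw_A = 99.6 × sin(46°) = 71.65 m
throw_B = 308 × sin(66.4°) = 282.2 m
total = 71.65 + 282.2 = 354 m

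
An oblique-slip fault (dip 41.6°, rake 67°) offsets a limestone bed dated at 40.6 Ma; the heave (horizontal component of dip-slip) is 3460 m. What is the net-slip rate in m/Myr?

124 m/Myr

dip-slip = heave / cos(dip) = 3460 / cos(41.6°) = 4627 m
net slip = dip-slip / sin(rake) = 4627 / sin(67°) = 5026 m
rate = 5026 m / 40.6 Ma = 0.000124 m/yr = 124 m/Myr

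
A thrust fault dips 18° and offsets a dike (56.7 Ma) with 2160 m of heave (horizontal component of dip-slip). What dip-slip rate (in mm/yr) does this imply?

dip-slip = heave / cos(dip) = 2160 m / cos(18°) = 2271 m
rate = 2271 m / 56.7 Ma = 0.0000401 m/yr = 0.0401 mm/yr

0.0401 mm/yr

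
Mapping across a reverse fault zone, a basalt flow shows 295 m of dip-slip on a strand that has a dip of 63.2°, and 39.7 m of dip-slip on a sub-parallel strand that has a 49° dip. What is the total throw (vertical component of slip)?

throw_A = 295 × sin(63.2°) = 263.3 m
throw_B = 39.7 × sin(49°) = 29.96 m
total = 263.3 + 29.96 = 293 m

293 m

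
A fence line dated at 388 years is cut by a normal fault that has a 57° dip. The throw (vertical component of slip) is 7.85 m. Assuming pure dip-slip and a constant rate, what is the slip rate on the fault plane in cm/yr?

dip-slip = throw / sin(dip) = 7.85 m / sin(57°) = 9.360 m
rate = 9.360 m / 388 years = 0.0241 m/yr = 2.41 cm/yr

2.41 cm/yr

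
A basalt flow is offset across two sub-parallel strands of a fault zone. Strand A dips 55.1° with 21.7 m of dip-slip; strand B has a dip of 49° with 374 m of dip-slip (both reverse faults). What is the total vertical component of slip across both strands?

300 m

throw_A = 21.7 × sin(55.1°) = 17.80 m
throw_B = 374 × sin(49°) = 282.3 m
total = 17.80 + 282.3 = 300 m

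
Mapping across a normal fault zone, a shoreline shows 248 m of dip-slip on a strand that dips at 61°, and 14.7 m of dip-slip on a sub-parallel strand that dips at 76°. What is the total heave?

heave_A = 248 × cos(61°) = 120.2 m
heave_B = 14.7 × cos(76°) = 3.556 m
total = 120.2 + 3.556 = 124 m

124 m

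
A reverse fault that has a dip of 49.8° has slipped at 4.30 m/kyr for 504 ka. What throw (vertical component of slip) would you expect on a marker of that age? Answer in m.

dip-slip = rate × time = 4.30 m/kyr × 504 ka = 2167 m
throw = dip-slip × sin(dip) = 2167 × sin(49.8°) = 1660 m

1660 m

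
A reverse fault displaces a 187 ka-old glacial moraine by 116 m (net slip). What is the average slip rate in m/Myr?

rate = 116 m / 187 ka = 0.000620 m/yr = 620 m/Myr

620 m/Myr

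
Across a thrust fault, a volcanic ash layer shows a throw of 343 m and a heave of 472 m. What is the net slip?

net slip = √(throw² + heave²) = √(343² + 472²) = 583 m

583 m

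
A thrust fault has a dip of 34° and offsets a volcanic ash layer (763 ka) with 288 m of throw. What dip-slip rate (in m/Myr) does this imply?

dip-slip = throw / sin(dip) = 288 m / sin(34°) = 515 m
rate = 515 m / 763 ka = 0.000675 m/yr = 675 m/Myr

675 m/Myr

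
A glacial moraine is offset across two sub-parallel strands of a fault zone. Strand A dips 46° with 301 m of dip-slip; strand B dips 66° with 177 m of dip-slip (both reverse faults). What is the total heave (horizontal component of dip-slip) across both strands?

heave_A = 301 × cos(46°) = 209.1 m
heave_B = 177 × cos(66°) = 71.99 m
total = 209.1 + 71.99 = 281 m

281 m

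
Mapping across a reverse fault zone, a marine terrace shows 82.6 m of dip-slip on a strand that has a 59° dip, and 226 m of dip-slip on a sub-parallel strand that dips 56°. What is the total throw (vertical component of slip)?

258 m

throw_A = 82.6 × sin(59°) = 70.80 m
throw_B = 226 × sin(56°) = 187.4 m
total = 70.80 + 187.4 = 258 m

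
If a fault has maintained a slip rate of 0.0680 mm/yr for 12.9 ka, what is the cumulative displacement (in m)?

slip = rate × time = 0.0680 mm/yr × 12.9 ka = 0.877 m

0.877 m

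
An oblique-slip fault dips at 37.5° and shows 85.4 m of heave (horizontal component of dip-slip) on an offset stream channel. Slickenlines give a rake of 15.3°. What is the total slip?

408 m

dip-slip = heave / cos(dip) = 85.4 / cos(37.5°) = 107.6 m
net slip = dip-slip / sin(rake) = 107.6 / sin(15.3°) = 408 m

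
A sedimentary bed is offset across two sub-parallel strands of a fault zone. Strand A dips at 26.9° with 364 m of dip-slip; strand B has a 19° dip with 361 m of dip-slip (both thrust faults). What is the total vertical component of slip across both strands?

throw_A = 364 × sin(26.9°) = 164.7 m
throw_B = 361 × sin(19°) = 117.5 m
total = 164.7 + 117.5 = 282 m

282 m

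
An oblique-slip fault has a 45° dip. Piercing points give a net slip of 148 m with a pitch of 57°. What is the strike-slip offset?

strike-slip = net slip × cos(rake) = 148 m × cos(57°) = 80.6 m

80.6 m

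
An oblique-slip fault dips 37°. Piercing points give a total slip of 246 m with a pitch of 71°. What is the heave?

dip-slip = net slip × sin(rake) = 246 m × sin(71°) = 232.6 m
heave = dip-slip × cos(dip) = 232.6 × cos(37°) = 186 m

186 m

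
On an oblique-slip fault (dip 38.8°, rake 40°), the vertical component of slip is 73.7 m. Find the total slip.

dip-slip = throw / sin(dip) = 73.7 / sin(38.8°) = 117.6 m
net slip = dip-slip / sin(rake) = 117.6 / sin(40°) = 183 m

183 m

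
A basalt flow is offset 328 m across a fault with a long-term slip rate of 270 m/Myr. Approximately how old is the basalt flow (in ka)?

age = offset / rate = 328 m / (270 m/Myr) = 1.21e+06 yr = 1210 ka

1210 ka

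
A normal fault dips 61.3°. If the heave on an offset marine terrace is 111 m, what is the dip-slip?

231 m

dip-slip = heave / cos(dip) = 111 / cos(61.3°) = 231 m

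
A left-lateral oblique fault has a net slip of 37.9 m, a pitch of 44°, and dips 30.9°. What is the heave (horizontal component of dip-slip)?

22.6 m

dip-slip = net slip × sin(rake) = 37.9 m × sin(44°) = 26.33 m
heave = dip-slip × cos(dip) = 26.33 × cos(30.9°) = 22.6 m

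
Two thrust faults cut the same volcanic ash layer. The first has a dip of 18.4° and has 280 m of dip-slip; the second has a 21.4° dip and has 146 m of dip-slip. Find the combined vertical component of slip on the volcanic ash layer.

142 m

throw_A = 280 × sin(18.4°) = 88.38 m
throw_B = 146 × sin(21.4°) = 53.27 m
total = 88.38 + 53.27 = 142 m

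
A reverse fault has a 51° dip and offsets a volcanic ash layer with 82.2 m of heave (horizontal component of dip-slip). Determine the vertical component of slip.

102 m

throw = heave × tan(dip) = 82.2 × tan(51°) = 102 m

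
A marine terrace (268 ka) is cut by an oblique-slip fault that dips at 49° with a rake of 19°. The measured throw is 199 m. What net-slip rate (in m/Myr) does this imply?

dip-slip = throw / sin(dip) = 199 / sin(49°) = 263.7 m
net slip = dip-slip / sin(rake) = 263.7 / sin(19°) = 809.9 m
rate = 809.9 m / 268 ka = 0.00302 m/yr = 3020 m/Myr

3020 m/Myr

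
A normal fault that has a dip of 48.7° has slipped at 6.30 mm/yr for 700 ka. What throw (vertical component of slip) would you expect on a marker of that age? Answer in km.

3.31 km

dip-slip = rate × time = 6.30 mm/yr × 700 ka = 4410 m
throw = dip-slip × sin(dip) = 4410 × sin(48.7°) = 3310 m = 3.31 km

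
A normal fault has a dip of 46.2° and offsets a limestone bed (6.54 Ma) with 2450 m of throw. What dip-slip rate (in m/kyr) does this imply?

dip-slip = throw / sin(dip) = 2450 m / sin(46.2°) = 3394 m
rate = 3394 m / 6.54 Ma = 0.000519 m/yr = 0.519 m/kyr

0.519 m/kyr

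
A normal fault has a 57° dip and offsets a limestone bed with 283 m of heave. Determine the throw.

436 m

throw = heave × tan(dip) = 283 × tan(57°) = 436 m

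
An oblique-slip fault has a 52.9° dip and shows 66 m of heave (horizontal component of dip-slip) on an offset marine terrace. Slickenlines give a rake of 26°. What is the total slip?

250 m

dip-slip = heave / cos(dip) = 66 / cos(52.9°) = 109.4 m
net slip = dip-slip / sin(rake) = 109.4 / sin(26°) = 250 m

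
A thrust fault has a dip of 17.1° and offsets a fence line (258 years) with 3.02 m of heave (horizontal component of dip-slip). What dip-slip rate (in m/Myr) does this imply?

dip-slip = heave / cos(dip) = 3.02 m / cos(17.1°) = 3.160 m
rate = 3.160 m / 258 years = 0.0122 m/yr = 12200 m/Myr

12200 m/Myr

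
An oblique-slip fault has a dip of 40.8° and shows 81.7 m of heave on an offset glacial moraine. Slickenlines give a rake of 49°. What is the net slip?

143 m

dip-slip = heave / cos(dip) = 81.7 / cos(40.8°) = 107.9 m
net slip = dip-slip / sin(rake) = 107.9 / sin(49°) = 143 m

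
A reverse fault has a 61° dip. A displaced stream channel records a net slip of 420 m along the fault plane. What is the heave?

heave = dip-slip × cos(dip) = 420 m × cos(61°) = 204 m

204 m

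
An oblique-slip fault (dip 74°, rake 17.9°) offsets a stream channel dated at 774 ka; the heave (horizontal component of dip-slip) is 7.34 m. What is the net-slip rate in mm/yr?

0.112 mm/yr

dip-slip = heave / cos(dip) = 7.34 / cos(74°) = 26.63 m
net slip = dip-slip / sin(rake) = 26.63 / sin(17.9°) = 86.64 m
rate = 86.64 m / 774 ka = 0.000112 m/yr = 0.112 mm/yr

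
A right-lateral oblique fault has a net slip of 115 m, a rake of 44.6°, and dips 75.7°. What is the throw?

dip-slip = net slip × sin(rake) = 115 m × sin(44.6°) = 80.75 m
throw = dip-slip × sin(dip) = 80.75 × sin(75.7°) = 78.2 m

78.2 m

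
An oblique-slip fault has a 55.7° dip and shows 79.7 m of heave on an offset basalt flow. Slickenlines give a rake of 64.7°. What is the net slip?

156 m

dip-slip = heave / cos(dip) = 79.7 / cos(55.7°) = 141.4 m
net slip = dip-slip / sin(rake) = 141.4 / sin(64.7°) = 156 m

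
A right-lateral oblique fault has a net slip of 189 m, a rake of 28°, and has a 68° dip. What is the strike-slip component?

strike-slip = net slip × cos(rake) = 189 m × cos(28°) = 167 m

167 m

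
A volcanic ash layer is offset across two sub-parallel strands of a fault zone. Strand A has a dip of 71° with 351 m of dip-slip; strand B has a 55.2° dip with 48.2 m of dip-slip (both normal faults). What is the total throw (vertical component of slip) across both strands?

throw_A = 351 × sin(71°) = 331.9 m
throw_B = 48.2 × sin(55.2°) = 39.58 m
total = 331.9 + 39.58 = 371 m

371 m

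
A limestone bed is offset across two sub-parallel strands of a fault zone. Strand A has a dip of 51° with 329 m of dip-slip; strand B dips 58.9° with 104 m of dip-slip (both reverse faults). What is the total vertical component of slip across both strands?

345 m

throw_A = 329 × sin(51°) = 255.7 m
throw_B = 104 × sin(58.9°) = 89.05 m
total = 255.7 + 89.05 = 345 m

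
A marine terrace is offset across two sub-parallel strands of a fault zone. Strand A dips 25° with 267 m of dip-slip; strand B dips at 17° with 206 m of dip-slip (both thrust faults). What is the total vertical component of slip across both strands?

throw_A = 267 × sin(25°) = 112.8 m
throw_B = 206 × sin(17°) = 60.23 m
total = 112.8 + 60.23 = 173 m

173 m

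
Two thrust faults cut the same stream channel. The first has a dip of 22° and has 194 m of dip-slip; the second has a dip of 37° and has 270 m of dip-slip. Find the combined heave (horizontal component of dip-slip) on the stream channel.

396 m

heave_A = 194 × cos(22°) = 179.9 m
heave_B = 270 × cos(37°) = 215.6 m
total = 179.9 + 215.6 = 396 m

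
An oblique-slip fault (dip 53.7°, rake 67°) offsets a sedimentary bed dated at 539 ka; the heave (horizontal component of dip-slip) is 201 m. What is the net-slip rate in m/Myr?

684 m/Myr

dip-slip = heave / cos(dip) = 201 / cos(53.7°) = 339.5 m
net slip = dip-slip / sin(rake) = 339.5 / sin(67°) = 368.8 m
rate = 368.8 m / 539 ka = 0.000684 m/yr = 684 m/Myr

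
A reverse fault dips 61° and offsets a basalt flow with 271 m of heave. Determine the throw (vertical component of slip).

489 m

throw = heave × tan(dip) = 271 × tan(61°) = 489 m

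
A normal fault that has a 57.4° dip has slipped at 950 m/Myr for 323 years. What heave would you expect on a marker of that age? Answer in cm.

dip-slip = rate × time = 950 m/Myr × 323 years = 0.3069 m
heave = dip-slip × cos(dip) = 0.3069 × cos(57.4°) = 0.165 m = 16.5 cm

16.5 cm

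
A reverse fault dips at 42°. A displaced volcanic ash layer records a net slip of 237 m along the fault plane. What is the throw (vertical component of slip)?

throw = dip-slip × sin(dip) = 237 m × sin(42°) = 159 m

159 m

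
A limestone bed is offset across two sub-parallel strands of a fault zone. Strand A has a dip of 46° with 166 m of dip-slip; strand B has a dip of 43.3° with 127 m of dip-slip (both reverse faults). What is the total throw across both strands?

207 m

throw_A = 166 × sin(46°) = 119.4 m
throw_B = 127 × sin(43.3°) = 87.10 m
total = 119.4 + 87.10 = 207 m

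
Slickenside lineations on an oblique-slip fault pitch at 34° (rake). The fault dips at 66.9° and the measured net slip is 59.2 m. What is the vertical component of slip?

dip-slip = net slip × sin(rake) = 59.2 m × sin(34°) = 33.10 m
throw = dip-slip × sin(dip) = 33.10 × sin(66.9°) = 30.4 m

30.4 m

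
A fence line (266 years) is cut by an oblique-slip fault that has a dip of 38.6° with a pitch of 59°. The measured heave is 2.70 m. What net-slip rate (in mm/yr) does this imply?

15.2 mm/yr

dip-slip = heave / cos(dip) = 2.70 / cos(38.6°) = 3.455 m
net slip = dip-slip / sin(rake) = 3.455 / sin(59°) = 4.030 m
rate = 4.030 m / 266 years = 0.0152 m/yr = 15.2 mm/yr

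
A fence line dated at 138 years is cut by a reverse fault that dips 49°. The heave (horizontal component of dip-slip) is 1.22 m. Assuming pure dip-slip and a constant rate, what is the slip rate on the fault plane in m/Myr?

13500 m/Myr

dip-slip = heave / cos(dip) = 1.22 m / cos(49°) = 1.860 m
rate = 1.860 m / 138 years = 0.0135 m/yr = 13500 m/Myr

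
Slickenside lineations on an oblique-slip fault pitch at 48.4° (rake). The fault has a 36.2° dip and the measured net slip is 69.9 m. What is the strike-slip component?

strike-slip = net slip × cos(rake) = 69.9 m × cos(48.4°) = 46.4 m

46.4 m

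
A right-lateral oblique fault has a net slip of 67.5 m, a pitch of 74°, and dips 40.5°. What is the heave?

49.3 m

dip-slip = net slip × sin(rake) = 67.5 m × sin(74°) = 64.89 m
heave = dip-slip × cos(dip) = 64.89 × cos(40.5°) = 49.3 m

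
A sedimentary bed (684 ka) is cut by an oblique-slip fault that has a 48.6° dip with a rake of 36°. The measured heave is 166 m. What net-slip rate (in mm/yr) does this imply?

dip-slip = heave / cos(dip) = 166 / cos(48.6°) = 251 m
net slip = dip-slip / sin(rake) = 251 / sin(36°) = 427.1 m
rate = 427.1 m / 684 ka = 0.000624 m/yr = 0.624 mm/yr

0.624 mm/yr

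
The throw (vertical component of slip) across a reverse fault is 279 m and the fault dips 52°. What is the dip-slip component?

354 m

dip-slip = throw / sin(dip) = 279 / sin(52°) = 354 m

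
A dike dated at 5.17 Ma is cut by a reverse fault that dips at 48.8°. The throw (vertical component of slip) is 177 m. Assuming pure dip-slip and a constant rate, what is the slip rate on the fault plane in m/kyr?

0.0455 m/kyr

dip-slip = throw / sin(dip) = 177 m / sin(48.8°) = 235.2 m
rate = 235.2 m / 5.17 Ma = 0.0000455 m/yr = 0.0455 m/kyr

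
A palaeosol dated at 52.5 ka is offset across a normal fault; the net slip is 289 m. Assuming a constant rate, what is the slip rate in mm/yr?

5.50 mm/yr

rate = 289 m / 52.5 ka = 0.00550 m/yr = 5.50 mm/yr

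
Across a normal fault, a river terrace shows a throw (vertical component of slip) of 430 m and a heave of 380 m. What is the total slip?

574 m

net slip = √(throw² + heave²) = √(430² + 380²) = 574 m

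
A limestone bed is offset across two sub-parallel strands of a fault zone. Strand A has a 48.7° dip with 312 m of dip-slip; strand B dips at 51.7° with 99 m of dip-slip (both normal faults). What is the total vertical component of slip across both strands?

312 m

throw_A = 312 × sin(48.7°) = 234.4 m
throw_B = 99 × sin(51.7°) = 77.69 m
total = 234.4 + 77.69 = 312 m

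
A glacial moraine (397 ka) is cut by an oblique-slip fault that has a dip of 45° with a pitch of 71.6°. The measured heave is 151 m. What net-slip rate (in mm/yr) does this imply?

dip-slip = heave / cos(dip) = 151 / cos(45°) = 213.5 m
net slip = dip-slip / sin(rake) = 213.5 / sin(71.6°) = 225.1 m
rate = 225.1 m / 397 ka = 0.000567 m/yr = 0.567 mm/yr

0.567 mm/yr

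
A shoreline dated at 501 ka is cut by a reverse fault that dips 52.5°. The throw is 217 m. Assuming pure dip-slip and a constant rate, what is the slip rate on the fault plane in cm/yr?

0.0546 cm/yr

dip-slip = throw / sin(dip) = 217 m / sin(52.5°) = 273.5 m
rate = 273.5 m / 501 ka = 0.000546 m/yr = 0.0546 cm/yr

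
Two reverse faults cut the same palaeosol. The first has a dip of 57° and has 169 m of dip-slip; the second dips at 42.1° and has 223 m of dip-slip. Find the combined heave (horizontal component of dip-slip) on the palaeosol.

heave_A = 169 × cos(57°) = 92.04 m
heave_B = 223 × cos(42.1°) = 165.5 m
total = 92.04 + 165.5 = 258 m

258 m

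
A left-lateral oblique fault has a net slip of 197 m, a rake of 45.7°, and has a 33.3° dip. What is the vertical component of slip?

77.4 m

dip-slip = net slip × sin(rake) = 197 m × sin(45.7°) = 141 m
throw = dip-slip × sin(dip) = 141 × sin(33.3°) = 77.4 m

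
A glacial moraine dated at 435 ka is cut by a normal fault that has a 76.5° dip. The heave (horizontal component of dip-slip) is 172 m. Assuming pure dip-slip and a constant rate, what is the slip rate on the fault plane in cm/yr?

dip-slip = heave / cos(dip) = 172 m / cos(76.5°) = 736.8 m
rate = 736.8 m / 435 ka = 0.00169 m/yr = 0.169 cm/yr

0.169 cm/yr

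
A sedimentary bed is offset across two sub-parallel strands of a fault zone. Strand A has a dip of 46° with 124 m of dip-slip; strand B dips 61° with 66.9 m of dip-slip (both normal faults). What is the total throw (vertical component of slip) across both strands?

throw_A = 124 × sin(46°) = 89.20 m
throw_B = 66.9 × sin(61°) = 58.51 m
total = 89.20 + 58.51 = 148 m

148 m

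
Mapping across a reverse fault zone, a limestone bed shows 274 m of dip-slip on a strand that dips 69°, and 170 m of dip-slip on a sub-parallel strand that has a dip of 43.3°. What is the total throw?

372 m

throw_A = 274 × sin(69°) = 255.8 m
throw_B = 170 × sin(43.3°) = 116.6 m
total = 255.8 + 116.6 = 372 m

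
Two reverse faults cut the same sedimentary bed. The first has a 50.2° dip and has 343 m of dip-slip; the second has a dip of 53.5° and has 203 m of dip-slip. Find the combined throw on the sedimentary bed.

427 m

throw_A = 343 × sin(50.2°) = 263.5 m
throw_B = 203 × sin(53.5°) = 163.2 m
total = 263.5 + 163.2 = 427 m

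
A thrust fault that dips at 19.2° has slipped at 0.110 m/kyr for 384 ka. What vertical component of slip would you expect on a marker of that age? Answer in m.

13.9 m

dip-slip = rate × time = 0.110 m/kyr × 384 ka = 42.24 m
throw = dip-slip × sin(dip) = 42.24 × sin(19.2°) = 13.9 m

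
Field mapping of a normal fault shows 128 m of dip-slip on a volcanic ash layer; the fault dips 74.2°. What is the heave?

34.9 m

heave = dip-slip × cos(dip) = 128 m × cos(74.2°) = 34.9 m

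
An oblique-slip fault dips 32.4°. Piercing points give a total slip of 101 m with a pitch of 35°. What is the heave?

48.9 m

dip-slip = net slip × sin(rake) = 101 m × sin(35°) = 57.93 m
heave = dip-slip × cos(dip) = 57.93 × cos(32.4°) = 48.9 m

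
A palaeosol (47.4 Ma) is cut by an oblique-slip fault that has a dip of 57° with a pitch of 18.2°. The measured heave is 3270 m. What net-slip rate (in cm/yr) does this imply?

0.0406 cm/yr

dip-slip = heave / cos(dip) = 3270 / cos(57°) = 6004 m
net slip = dip-slip / sin(rake) = 6004 / sin(18.2°) = 19220 m
rate = 19220 m / 47.4 Ma = 0.000406 m/yr = 0.0406 cm/yr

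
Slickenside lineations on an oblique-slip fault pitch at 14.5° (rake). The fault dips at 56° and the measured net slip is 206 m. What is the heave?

dip-slip = net slip × sin(rake) = 206 m × sin(14.5°) = 51.58 m
heave = dip-slip × cos(dip) = 51.58 × cos(56°) = 28.8 m

28.8 m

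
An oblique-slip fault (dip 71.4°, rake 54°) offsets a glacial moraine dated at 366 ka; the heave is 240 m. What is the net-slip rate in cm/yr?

0.254 cm/yr

dip-slip = heave / cos(dip) = 240 / cos(71.4°) = 752.4 m
net slip = dip-slip / sin(rake) = 752.4 / sin(54°) = 930.1 m
rate = 930.1 m / 366 ka = 0.00254 m/yr = 0.254 cm/yr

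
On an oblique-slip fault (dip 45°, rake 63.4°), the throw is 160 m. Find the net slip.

dip-slip = throw / sin(dip) = 160 / sin(45°) = 226.3 m
net slip = dip-slip / sin(rake) = 226.3 / sin(63.4°) = 253 m

253 m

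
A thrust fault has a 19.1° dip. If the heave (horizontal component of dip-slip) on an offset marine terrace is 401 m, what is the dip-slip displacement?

424 m

dip-slip = heave / cos(dip) = 401 / cos(19.1°) = 424 m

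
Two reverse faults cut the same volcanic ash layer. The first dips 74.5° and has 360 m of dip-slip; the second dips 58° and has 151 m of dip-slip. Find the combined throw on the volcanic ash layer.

475 m

throw_A = 360 × sin(74.5°) = 346.9 m
throw_B = 151 × sin(58°) = 128.1 m
total = 346.9 + 128.1 = 475 m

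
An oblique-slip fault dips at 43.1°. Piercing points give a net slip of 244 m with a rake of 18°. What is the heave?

dip-slip = net slip × sin(rake) = 244 m × sin(18°) = 75.40 m
heave = dip-slip × cos(dip) = 75.40 × cos(43.1°) = 55.1 m

55.1 m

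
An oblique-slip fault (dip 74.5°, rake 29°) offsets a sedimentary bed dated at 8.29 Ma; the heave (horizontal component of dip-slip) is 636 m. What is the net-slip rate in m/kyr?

0.592 m/kyr

dip-slip = heave / cos(dip) = 636 / cos(74.5°) = 2380 m
net slip = dip-slip / sin(rake) = 2380 / sin(29°) = 4909 m
rate = 4909 m / 8.29 Ma = 0.000592 m/yr = 0.592 m/kyr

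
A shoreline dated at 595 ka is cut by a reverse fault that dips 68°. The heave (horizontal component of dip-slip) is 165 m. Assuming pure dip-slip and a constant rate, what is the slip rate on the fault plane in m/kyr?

dip-slip = heave / cos(dip) = 165 m / cos(68°) = 440.5 m
rate = 440.5 m / 595 ka = 0.000740 m/yr = 0.740 m/kyr

0.740 m/kyr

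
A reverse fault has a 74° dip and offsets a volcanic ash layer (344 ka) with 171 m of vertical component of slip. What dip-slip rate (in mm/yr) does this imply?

dip-slip = throw / sin(dip) = 171 m / sin(74°) = 177.9 m
rate = 177.9 m / 344 ka = 0.000517 m/yr = 0.517 mm/yr

0.517 mm/yr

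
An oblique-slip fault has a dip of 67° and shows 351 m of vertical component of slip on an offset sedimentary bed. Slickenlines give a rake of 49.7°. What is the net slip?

dip-slip = throw / sin(dip) = 351 / sin(67°) = 381.3 m
net slip = dip-slip / sin(rake) = 381.3 / sin(49.7°) = 500 m

500 m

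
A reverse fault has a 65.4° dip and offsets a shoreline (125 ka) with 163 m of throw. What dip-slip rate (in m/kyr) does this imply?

dip-slip = throw / sin(dip) = 163 m / sin(65.4°) = 179.3 m
rate = 179.3 m / 125 ka = 0.00143 m/yr = 1.43 m/kyr

1.43 m/kyr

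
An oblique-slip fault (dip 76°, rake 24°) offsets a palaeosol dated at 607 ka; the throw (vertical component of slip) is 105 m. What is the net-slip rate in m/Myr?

438 m/Myr

dip-slip = throw / sin(dip) = 105 / sin(76°) = 108.2 m
net slip = dip-slip / sin(rake) = 108.2 / sin(24°) = 266.1 m
rate = 266.1 m / 607 ka = 0.000438 m/yr = 438 m/Myr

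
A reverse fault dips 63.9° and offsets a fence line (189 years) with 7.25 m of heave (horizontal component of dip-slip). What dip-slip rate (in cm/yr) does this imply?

8.72 cm/yr

dip-slip = heave / cos(dip) = 7.25 m / cos(63.9°) = 16.48 m
rate = 16.48 m / 189 years = 0.0872 m/yr = 8.72 cm/yr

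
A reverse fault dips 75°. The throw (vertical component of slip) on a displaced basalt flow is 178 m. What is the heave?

heave = throw / tan(dip) = 178 / tan(75°) = 47.7 m

47.7 m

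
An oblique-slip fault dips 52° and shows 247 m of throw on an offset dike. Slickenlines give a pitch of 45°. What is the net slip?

dip-slip = throw / sin(dip) = 247 / sin(52°) = 313.4 m
net slip = dip-slip / sin(rake) = 313.4 / sin(45°) = 443 m

443 m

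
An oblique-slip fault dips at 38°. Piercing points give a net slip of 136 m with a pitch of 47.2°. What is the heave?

78.6 m

dip-slip = net slip × sin(rake) = 136 m × sin(47.2°) = 99.79 m
heave = dip-slip × cos(dip) = 99.79 × cos(38°) = 78.6 m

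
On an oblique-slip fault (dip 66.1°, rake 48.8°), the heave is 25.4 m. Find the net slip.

dip-slip = heave / cos(dip) = 25.4 / cos(66.1°) = 62.69 m
net slip = dip-slip / sin(rake) = 62.69 / sin(48.8°) = 83.3 m

83.3 m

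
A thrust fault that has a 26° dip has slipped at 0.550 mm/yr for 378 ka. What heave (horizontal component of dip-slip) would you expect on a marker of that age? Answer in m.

dip-slip = rate × time = 0.550 mm/yr × 378 ka = 207.9 m
heave = dip-slip × cos(dip) = 207.9 × cos(26°) = 187 m

187 m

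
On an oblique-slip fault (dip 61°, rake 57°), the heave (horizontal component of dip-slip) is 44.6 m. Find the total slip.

dip-slip = heave / cos(dip) = 44.6 / cos(61°) = 91.99 m
net slip = dip-slip / sin(rake) = 91.99 / sin(57°) = 110 m

110 m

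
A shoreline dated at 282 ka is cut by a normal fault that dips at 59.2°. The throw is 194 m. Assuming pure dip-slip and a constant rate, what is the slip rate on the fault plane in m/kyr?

dip-slip = throw / sin(dip) = 194 m / sin(59.2°) = 225.9 m
rate = 225.9 m / 282 ka = 0.000801 m/yr = 0.801 m/kyr

0.801 m/kyr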